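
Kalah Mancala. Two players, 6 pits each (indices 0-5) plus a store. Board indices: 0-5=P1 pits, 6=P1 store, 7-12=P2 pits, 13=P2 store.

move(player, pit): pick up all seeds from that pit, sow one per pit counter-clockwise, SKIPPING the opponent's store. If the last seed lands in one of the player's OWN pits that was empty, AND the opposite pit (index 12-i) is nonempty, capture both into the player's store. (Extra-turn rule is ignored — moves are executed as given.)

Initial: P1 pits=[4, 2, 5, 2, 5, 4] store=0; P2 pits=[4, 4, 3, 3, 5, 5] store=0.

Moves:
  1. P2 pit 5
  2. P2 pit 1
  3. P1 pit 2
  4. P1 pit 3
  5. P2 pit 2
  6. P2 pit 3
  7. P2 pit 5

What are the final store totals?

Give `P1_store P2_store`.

Answer: 2 10

Derivation:
Move 1: P2 pit5 -> P1=[5,3,6,3,5,4](0) P2=[4,4,3,3,5,0](1)
Move 2: P2 pit1 -> P1=[0,3,6,3,5,4](0) P2=[4,0,4,4,6,0](7)
Move 3: P1 pit2 -> P1=[0,3,0,4,6,5](1) P2=[5,1,4,4,6,0](7)
Move 4: P1 pit3 -> P1=[0,3,0,0,7,6](2) P2=[6,1,4,4,6,0](7)
Move 5: P2 pit2 -> P1=[0,3,0,0,7,6](2) P2=[6,1,0,5,7,1](8)
Move 6: P2 pit3 -> P1=[1,4,0,0,7,6](2) P2=[6,1,0,0,8,2](9)
Move 7: P2 pit5 -> P1=[2,4,0,0,7,6](2) P2=[6,1,0,0,8,0](10)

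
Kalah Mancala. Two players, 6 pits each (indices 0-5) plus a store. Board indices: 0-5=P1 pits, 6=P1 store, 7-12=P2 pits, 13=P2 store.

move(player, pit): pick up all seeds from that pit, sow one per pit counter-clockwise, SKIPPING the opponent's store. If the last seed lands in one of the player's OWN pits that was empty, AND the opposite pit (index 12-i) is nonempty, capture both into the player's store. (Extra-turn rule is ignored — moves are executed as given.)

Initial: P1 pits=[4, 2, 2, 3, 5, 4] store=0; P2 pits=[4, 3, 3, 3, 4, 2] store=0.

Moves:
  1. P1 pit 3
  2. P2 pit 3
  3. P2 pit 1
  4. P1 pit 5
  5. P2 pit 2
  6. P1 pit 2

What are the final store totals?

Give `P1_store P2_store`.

Move 1: P1 pit3 -> P1=[4,2,2,0,6,5](1) P2=[4,3,3,3,4,2](0)
Move 2: P2 pit3 -> P1=[4,2,2,0,6,5](1) P2=[4,3,3,0,5,3](1)
Move 3: P2 pit1 -> P1=[4,2,2,0,6,5](1) P2=[4,0,4,1,6,3](1)
Move 4: P1 pit5 -> P1=[4,2,2,0,6,0](2) P2=[5,1,5,2,6,3](1)
Move 5: P2 pit2 -> P1=[5,2,2,0,6,0](2) P2=[5,1,0,3,7,4](2)
Move 6: P1 pit2 -> P1=[5,2,0,1,7,0](2) P2=[5,1,0,3,7,4](2)

Answer: 2 2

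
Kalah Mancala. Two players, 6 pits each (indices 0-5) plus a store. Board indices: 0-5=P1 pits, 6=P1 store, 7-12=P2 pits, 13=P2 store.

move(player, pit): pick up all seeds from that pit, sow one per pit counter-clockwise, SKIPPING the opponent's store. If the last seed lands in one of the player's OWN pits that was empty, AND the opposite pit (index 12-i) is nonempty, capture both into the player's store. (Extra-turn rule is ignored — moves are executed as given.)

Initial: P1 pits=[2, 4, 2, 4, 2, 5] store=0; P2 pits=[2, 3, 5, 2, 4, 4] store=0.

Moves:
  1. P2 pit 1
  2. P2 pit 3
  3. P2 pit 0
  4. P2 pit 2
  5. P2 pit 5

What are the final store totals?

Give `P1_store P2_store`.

Move 1: P2 pit1 -> P1=[2,4,2,4,2,5](0) P2=[2,0,6,3,5,4](0)
Move 2: P2 pit3 -> P1=[2,4,2,4,2,5](0) P2=[2,0,6,0,6,5](1)
Move 3: P2 pit0 -> P1=[2,4,2,4,2,5](0) P2=[0,1,7,0,6,5](1)
Move 4: P2 pit2 -> P1=[3,5,3,4,2,5](0) P2=[0,1,0,1,7,6](2)
Move 5: P2 pit5 -> P1=[4,6,4,5,3,5](0) P2=[0,1,0,1,7,0](3)

Answer: 0 3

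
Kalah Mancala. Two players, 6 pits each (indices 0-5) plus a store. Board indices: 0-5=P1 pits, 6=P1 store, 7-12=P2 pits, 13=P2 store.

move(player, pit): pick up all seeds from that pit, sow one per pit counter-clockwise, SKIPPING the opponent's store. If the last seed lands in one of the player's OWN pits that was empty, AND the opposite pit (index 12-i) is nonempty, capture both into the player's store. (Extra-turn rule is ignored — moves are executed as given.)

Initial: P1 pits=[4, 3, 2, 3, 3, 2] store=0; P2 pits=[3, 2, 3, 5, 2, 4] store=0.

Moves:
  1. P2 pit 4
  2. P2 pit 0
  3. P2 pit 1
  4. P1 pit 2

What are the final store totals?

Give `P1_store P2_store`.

Move 1: P2 pit4 -> P1=[4,3,2,3,3,2](0) P2=[3,2,3,5,0,5](1)
Move 2: P2 pit0 -> P1=[4,3,2,3,3,2](0) P2=[0,3,4,6,0,5](1)
Move 3: P2 pit1 -> P1=[4,0,2,3,3,2](0) P2=[0,0,5,7,0,5](5)
Move 4: P1 pit2 -> P1=[4,0,0,4,4,2](0) P2=[0,0,5,7,0,5](5)

Answer: 0 5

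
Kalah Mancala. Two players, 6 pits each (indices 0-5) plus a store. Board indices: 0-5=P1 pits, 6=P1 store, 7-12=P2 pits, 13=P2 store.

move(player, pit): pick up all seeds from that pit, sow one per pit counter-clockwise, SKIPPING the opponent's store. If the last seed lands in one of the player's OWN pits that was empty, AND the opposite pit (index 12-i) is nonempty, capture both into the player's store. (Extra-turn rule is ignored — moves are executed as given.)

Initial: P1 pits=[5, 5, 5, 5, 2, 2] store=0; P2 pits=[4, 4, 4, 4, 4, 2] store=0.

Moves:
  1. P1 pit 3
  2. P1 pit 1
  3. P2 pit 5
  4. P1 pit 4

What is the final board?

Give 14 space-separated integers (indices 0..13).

Answer: 6 0 6 1 0 5 3 6 6 4 4 4 0 1

Derivation:
Move 1: P1 pit3 -> P1=[5,5,5,0,3,3](1) P2=[5,5,4,4,4,2](0)
Move 2: P1 pit1 -> P1=[5,0,6,1,4,4](2) P2=[5,5,4,4,4,2](0)
Move 3: P2 pit5 -> P1=[6,0,6,1,4,4](2) P2=[5,5,4,4,4,0](1)
Move 4: P1 pit4 -> P1=[6,0,6,1,0,5](3) P2=[6,6,4,4,4,0](1)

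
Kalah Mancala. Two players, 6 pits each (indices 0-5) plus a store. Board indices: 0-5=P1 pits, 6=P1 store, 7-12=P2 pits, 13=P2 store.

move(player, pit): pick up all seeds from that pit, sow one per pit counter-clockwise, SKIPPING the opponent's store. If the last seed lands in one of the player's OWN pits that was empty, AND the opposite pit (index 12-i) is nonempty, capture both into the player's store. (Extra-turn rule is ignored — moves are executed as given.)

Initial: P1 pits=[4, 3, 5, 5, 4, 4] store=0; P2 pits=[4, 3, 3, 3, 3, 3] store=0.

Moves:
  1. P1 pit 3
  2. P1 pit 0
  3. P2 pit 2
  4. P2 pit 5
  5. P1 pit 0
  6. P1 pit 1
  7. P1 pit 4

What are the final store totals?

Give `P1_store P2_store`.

Move 1: P1 pit3 -> P1=[4,3,5,0,5,5](1) P2=[5,4,3,3,3,3](0)
Move 2: P1 pit0 -> P1=[0,4,6,1,6,5](1) P2=[5,4,3,3,3,3](0)
Move 3: P2 pit2 -> P1=[0,4,6,1,6,5](1) P2=[5,4,0,4,4,4](0)
Move 4: P2 pit5 -> P1=[1,5,7,1,6,5](1) P2=[5,4,0,4,4,0](1)
Move 5: P1 pit0 -> P1=[0,6,7,1,6,5](1) P2=[5,4,0,4,4,0](1)
Move 6: P1 pit1 -> P1=[0,0,8,2,7,6](2) P2=[6,4,0,4,4,0](1)
Move 7: P1 pit4 -> P1=[0,0,8,2,0,7](3) P2=[7,5,1,5,5,0](1)

Answer: 3 1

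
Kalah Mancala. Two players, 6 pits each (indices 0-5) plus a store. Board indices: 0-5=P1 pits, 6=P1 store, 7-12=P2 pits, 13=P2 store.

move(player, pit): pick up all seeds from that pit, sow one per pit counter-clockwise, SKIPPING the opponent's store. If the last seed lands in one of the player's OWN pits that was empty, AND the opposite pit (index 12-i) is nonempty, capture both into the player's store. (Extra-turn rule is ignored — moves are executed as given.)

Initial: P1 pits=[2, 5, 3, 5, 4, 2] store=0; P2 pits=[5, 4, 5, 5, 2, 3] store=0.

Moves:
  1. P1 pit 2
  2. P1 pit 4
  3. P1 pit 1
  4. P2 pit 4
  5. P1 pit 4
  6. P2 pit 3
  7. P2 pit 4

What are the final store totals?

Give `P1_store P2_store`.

Move 1: P1 pit2 -> P1=[2,5,0,6,5,3](0) P2=[5,4,5,5,2,3](0)
Move 2: P1 pit4 -> P1=[2,5,0,6,0,4](1) P2=[6,5,6,5,2,3](0)
Move 3: P1 pit1 -> P1=[2,0,1,7,1,5](2) P2=[6,5,6,5,2,3](0)
Move 4: P2 pit4 -> P1=[2,0,1,7,1,5](2) P2=[6,5,6,5,0,4](1)
Move 5: P1 pit4 -> P1=[2,0,1,7,0,6](2) P2=[6,5,6,5,0,4](1)
Move 6: P2 pit3 -> P1=[3,1,1,7,0,6](2) P2=[6,5,6,0,1,5](2)
Move 7: P2 pit4 -> P1=[3,1,1,7,0,6](2) P2=[6,5,6,0,0,6](2)

Answer: 2 2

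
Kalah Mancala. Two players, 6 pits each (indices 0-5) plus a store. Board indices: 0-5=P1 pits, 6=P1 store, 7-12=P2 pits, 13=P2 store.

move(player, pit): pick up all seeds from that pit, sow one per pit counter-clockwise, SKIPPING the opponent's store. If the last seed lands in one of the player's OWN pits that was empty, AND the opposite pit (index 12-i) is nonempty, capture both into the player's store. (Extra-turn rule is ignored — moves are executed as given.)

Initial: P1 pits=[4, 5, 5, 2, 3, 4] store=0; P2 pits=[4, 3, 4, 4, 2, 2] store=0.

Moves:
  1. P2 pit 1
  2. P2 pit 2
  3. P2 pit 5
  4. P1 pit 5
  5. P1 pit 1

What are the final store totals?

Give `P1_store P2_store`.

Answer: 2 2

Derivation:
Move 1: P2 pit1 -> P1=[4,5,5,2,3,4](0) P2=[4,0,5,5,3,2](0)
Move 2: P2 pit2 -> P1=[5,5,5,2,3,4](0) P2=[4,0,0,6,4,3](1)
Move 3: P2 pit5 -> P1=[6,6,5,2,3,4](0) P2=[4,0,0,6,4,0](2)
Move 4: P1 pit5 -> P1=[6,6,5,2,3,0](1) P2=[5,1,1,6,4,0](2)
Move 5: P1 pit1 -> P1=[6,0,6,3,4,1](2) P2=[6,1,1,6,4,0](2)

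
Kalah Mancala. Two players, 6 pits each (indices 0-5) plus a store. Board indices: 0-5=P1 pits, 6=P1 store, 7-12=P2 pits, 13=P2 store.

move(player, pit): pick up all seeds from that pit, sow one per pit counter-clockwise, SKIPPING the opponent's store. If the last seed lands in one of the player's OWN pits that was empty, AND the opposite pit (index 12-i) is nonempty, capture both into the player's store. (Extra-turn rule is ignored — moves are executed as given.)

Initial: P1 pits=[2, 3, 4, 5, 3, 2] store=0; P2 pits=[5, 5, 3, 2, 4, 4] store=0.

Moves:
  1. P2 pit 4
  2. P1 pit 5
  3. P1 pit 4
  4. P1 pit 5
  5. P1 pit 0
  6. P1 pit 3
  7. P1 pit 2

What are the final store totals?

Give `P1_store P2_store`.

Move 1: P2 pit4 -> P1=[3,4,4,5,3,2](0) P2=[5,5,3,2,0,5](1)
Move 2: P1 pit5 -> P1=[3,4,4,5,3,0](1) P2=[6,5,3,2,0,5](1)
Move 3: P1 pit4 -> P1=[3,4,4,5,0,1](2) P2=[7,5,3,2,0,5](1)
Move 4: P1 pit5 -> P1=[3,4,4,5,0,0](3) P2=[7,5,3,2,0,5](1)
Move 5: P1 pit0 -> P1=[0,5,5,6,0,0](3) P2=[7,5,3,2,0,5](1)
Move 6: P1 pit3 -> P1=[0,5,5,0,1,1](4) P2=[8,6,4,2,0,5](1)
Move 7: P1 pit2 -> P1=[0,5,0,1,2,2](5) P2=[9,6,4,2,0,5](1)

Answer: 5 1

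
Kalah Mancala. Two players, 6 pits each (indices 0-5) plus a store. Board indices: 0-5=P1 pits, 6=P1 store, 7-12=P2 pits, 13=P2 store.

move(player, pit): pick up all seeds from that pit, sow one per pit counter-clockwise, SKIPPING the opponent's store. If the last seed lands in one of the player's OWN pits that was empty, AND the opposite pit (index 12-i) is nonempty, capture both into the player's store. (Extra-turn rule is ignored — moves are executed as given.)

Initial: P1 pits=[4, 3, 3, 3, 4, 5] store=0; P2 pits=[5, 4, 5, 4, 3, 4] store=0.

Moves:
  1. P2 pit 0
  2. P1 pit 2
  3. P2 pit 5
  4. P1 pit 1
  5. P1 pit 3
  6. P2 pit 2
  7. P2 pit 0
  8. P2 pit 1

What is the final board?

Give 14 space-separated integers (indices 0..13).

Move 1: P2 pit0 -> P1=[4,3,3,3,4,5](0) P2=[0,5,6,5,4,5](0)
Move 2: P1 pit2 -> P1=[4,3,0,4,5,6](0) P2=[0,5,6,5,4,5](0)
Move 3: P2 pit5 -> P1=[5,4,1,5,5,6](0) P2=[0,5,6,5,4,0](1)
Move 4: P1 pit1 -> P1=[5,0,2,6,6,7](0) P2=[0,5,6,5,4,0](1)
Move 5: P1 pit3 -> P1=[5,0,2,0,7,8](1) P2=[1,6,7,5,4,0](1)
Move 6: P2 pit2 -> P1=[6,1,3,0,7,8](1) P2=[1,6,0,6,5,1](2)
Move 7: P2 pit0 -> P1=[6,1,3,0,7,8](1) P2=[0,7,0,6,5,1](2)
Move 8: P2 pit1 -> P1=[7,2,3,0,7,8](1) P2=[0,0,1,7,6,2](3)

Answer: 7 2 3 0 7 8 1 0 0 1 7 6 2 3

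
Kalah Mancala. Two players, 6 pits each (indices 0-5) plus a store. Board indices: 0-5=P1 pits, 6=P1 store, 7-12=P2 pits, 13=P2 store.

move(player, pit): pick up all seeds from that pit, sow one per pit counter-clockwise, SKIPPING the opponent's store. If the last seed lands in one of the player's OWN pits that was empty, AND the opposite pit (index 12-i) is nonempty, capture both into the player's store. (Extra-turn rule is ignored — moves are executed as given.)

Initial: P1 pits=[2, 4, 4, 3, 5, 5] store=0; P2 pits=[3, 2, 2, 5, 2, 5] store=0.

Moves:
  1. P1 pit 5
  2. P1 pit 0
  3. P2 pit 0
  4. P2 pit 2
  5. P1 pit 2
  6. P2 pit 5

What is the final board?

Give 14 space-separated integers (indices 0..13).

Answer: 1 6 1 5 7 1 2 1 4 0 8 4 0 2

Derivation:
Move 1: P1 pit5 -> P1=[2,4,4,3,5,0](1) P2=[4,3,3,6,2,5](0)
Move 2: P1 pit0 -> P1=[0,5,5,3,5,0](1) P2=[4,3,3,6,2,5](0)
Move 3: P2 pit0 -> P1=[0,5,5,3,5,0](1) P2=[0,4,4,7,3,5](0)
Move 4: P2 pit2 -> P1=[0,5,5,3,5,0](1) P2=[0,4,0,8,4,6](1)
Move 5: P1 pit2 -> P1=[0,5,0,4,6,1](2) P2=[1,4,0,8,4,6](1)
Move 6: P2 pit5 -> P1=[1,6,1,5,7,1](2) P2=[1,4,0,8,4,0](2)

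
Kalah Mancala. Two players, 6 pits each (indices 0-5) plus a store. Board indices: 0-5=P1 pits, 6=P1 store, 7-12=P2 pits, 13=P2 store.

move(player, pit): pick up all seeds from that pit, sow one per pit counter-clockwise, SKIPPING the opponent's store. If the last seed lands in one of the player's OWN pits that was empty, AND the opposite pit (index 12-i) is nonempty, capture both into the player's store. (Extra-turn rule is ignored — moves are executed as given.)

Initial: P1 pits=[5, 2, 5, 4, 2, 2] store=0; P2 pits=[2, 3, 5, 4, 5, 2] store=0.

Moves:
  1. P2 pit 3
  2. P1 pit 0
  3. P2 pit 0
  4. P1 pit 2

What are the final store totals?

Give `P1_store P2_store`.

Move 1: P2 pit3 -> P1=[6,2,5,4,2,2](0) P2=[2,3,5,0,6,3](1)
Move 2: P1 pit0 -> P1=[0,3,6,5,3,3](1) P2=[2,3,5,0,6,3](1)
Move 3: P2 pit0 -> P1=[0,3,6,5,3,3](1) P2=[0,4,6,0,6,3](1)
Move 4: P1 pit2 -> P1=[0,3,0,6,4,4](2) P2=[1,5,6,0,6,3](1)

Answer: 2 1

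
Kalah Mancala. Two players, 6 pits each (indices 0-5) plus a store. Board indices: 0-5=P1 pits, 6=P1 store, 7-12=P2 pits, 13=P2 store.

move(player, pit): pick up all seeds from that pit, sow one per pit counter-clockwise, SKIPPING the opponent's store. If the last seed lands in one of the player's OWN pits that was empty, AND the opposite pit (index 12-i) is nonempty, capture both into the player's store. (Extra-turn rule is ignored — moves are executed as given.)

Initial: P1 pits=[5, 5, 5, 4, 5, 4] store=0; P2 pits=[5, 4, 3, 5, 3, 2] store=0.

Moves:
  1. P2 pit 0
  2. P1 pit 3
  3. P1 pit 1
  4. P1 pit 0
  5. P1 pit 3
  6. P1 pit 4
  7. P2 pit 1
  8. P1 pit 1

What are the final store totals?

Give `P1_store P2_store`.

Move 1: P2 pit0 -> P1=[5,5,5,4,5,4](0) P2=[0,5,4,6,4,3](0)
Move 2: P1 pit3 -> P1=[5,5,5,0,6,5](1) P2=[1,5,4,6,4,3](0)
Move 3: P1 pit1 -> P1=[5,0,6,1,7,6](2) P2=[1,5,4,6,4,3](0)
Move 4: P1 pit0 -> P1=[0,1,7,2,8,7](2) P2=[1,5,4,6,4,3](0)
Move 5: P1 pit3 -> P1=[0,1,7,0,9,8](2) P2=[1,5,4,6,4,3](0)
Move 6: P1 pit4 -> P1=[0,1,7,0,0,9](8) P2=[2,6,5,7,5,0](0)
Move 7: P2 pit1 -> P1=[1,1,7,0,0,9](8) P2=[2,0,6,8,6,1](1)
Move 8: P1 pit1 -> P1=[1,0,8,0,0,9](8) P2=[2,0,6,8,6,1](1)

Answer: 8 1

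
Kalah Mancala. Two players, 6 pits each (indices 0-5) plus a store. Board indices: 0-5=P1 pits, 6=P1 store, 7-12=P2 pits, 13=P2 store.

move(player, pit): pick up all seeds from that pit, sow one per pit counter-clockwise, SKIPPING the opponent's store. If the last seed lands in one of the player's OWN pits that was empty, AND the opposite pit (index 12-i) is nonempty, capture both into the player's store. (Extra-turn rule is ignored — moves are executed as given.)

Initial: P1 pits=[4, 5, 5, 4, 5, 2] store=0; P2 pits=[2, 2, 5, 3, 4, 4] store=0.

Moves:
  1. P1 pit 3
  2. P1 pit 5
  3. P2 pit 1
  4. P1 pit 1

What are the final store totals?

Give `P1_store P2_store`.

Answer: 3 0

Derivation:
Move 1: P1 pit3 -> P1=[4,5,5,0,6,3](1) P2=[3,2,5,3,4,4](0)
Move 2: P1 pit5 -> P1=[4,5,5,0,6,0](2) P2=[4,3,5,3,4,4](0)
Move 3: P2 pit1 -> P1=[4,5,5,0,6,0](2) P2=[4,0,6,4,5,4](0)
Move 4: P1 pit1 -> P1=[4,0,6,1,7,1](3) P2=[4,0,6,4,5,4](0)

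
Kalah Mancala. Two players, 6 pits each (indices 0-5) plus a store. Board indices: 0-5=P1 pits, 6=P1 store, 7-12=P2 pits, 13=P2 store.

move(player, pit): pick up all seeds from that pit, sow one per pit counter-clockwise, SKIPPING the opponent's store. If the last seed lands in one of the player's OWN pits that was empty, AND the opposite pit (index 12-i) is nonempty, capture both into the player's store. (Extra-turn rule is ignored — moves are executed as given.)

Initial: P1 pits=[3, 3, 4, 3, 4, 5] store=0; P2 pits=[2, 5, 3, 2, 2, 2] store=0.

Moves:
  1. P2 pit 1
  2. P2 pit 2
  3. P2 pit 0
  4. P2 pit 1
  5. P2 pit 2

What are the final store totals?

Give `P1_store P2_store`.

Answer: 0 6

Derivation:
Move 1: P2 pit1 -> P1=[3,3,4,3,4,5](0) P2=[2,0,4,3,3,3](1)
Move 2: P2 pit2 -> P1=[3,3,4,3,4,5](0) P2=[2,0,0,4,4,4](2)
Move 3: P2 pit0 -> P1=[3,3,4,0,4,5](0) P2=[0,1,0,4,4,4](6)
Move 4: P2 pit1 -> P1=[3,3,4,0,4,5](0) P2=[0,0,1,4,4,4](6)
Move 5: P2 pit2 -> P1=[3,3,4,0,4,5](0) P2=[0,0,0,5,4,4](6)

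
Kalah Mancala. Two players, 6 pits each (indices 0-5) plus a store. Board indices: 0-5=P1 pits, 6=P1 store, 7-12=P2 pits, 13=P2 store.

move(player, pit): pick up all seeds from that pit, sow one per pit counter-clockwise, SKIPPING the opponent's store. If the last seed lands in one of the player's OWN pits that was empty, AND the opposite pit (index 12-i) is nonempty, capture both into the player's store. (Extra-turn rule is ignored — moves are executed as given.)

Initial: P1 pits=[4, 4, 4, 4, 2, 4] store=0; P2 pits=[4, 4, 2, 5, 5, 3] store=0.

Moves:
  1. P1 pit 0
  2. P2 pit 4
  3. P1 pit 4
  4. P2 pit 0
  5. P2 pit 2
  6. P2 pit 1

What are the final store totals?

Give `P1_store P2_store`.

Move 1: P1 pit0 -> P1=[0,5,5,5,3,4](0) P2=[4,4,2,5,5,3](0)
Move 2: P2 pit4 -> P1=[1,6,6,5,3,4](0) P2=[4,4,2,5,0,4](1)
Move 3: P1 pit4 -> P1=[1,6,6,5,0,5](1) P2=[5,4,2,5,0,4](1)
Move 4: P2 pit0 -> P1=[1,6,6,5,0,5](1) P2=[0,5,3,6,1,5](1)
Move 5: P2 pit2 -> P1=[1,6,6,5,0,5](1) P2=[0,5,0,7,2,6](1)
Move 6: P2 pit1 -> P1=[1,6,6,5,0,5](1) P2=[0,0,1,8,3,7](2)

Answer: 1 2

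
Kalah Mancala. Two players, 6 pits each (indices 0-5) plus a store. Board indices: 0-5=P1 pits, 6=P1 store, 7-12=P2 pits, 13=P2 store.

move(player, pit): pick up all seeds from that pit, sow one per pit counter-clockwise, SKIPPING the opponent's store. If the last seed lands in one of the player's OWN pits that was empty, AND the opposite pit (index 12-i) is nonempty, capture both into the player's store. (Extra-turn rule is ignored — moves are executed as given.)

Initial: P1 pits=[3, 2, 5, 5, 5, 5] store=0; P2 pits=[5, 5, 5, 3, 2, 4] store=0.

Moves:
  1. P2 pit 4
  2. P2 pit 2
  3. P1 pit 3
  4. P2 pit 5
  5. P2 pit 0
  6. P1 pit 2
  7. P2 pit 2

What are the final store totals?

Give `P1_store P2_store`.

Answer: 2 4

Derivation:
Move 1: P2 pit4 -> P1=[3,2,5,5,5,5](0) P2=[5,5,5,3,0,5](1)
Move 2: P2 pit2 -> P1=[4,2,5,5,5,5](0) P2=[5,5,0,4,1,6](2)
Move 3: P1 pit3 -> P1=[4,2,5,0,6,6](1) P2=[6,6,0,4,1,6](2)
Move 4: P2 pit5 -> P1=[5,3,6,1,7,6](1) P2=[6,6,0,4,1,0](3)
Move 5: P2 pit0 -> P1=[5,3,6,1,7,6](1) P2=[0,7,1,5,2,1](4)
Move 6: P1 pit2 -> P1=[5,3,0,2,8,7](2) P2=[1,8,1,5,2,1](4)
Move 7: P2 pit2 -> P1=[5,3,0,2,8,7](2) P2=[1,8,0,6,2,1](4)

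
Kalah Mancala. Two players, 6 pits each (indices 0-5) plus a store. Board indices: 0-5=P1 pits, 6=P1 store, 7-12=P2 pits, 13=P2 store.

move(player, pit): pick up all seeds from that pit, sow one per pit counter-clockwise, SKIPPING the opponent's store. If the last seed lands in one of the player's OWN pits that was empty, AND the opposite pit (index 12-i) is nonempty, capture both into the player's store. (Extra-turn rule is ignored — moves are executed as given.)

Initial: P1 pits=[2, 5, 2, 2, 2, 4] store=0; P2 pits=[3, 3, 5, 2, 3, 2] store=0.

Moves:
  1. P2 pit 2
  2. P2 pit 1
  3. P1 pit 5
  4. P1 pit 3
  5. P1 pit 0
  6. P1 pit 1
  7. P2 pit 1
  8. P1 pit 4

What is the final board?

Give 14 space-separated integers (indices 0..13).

Move 1: P2 pit2 -> P1=[3,5,2,2,2,4](0) P2=[3,3,0,3,4,3](1)
Move 2: P2 pit1 -> P1=[3,5,2,2,2,4](0) P2=[3,0,1,4,5,3](1)
Move 3: P1 pit5 -> P1=[3,5,2,2,2,0](1) P2=[4,1,2,4,5,3](1)
Move 4: P1 pit3 -> P1=[3,5,2,0,3,0](6) P2=[0,1,2,4,5,3](1)
Move 5: P1 pit0 -> P1=[0,6,3,0,3,0](9) P2=[0,1,0,4,5,3](1)
Move 6: P1 pit1 -> P1=[0,0,4,1,4,1](10) P2=[1,1,0,4,5,3](1)
Move 7: P2 pit1 -> P1=[0,0,4,0,4,1](10) P2=[1,0,0,4,5,3](3)
Move 8: P1 pit4 -> P1=[0,0,4,0,0,2](11) P2=[2,1,0,4,5,3](3)

Answer: 0 0 4 0 0 2 11 2 1 0 4 5 3 3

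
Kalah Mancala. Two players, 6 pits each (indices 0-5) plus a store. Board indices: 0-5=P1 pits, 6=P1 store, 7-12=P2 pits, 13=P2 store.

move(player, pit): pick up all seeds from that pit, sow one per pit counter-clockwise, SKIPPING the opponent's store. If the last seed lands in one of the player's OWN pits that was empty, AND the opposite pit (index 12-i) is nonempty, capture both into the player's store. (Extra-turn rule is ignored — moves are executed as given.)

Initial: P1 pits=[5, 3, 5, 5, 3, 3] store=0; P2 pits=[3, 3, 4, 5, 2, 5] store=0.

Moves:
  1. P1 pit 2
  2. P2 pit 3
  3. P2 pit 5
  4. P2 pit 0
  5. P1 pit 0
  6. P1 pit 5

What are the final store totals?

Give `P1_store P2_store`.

Move 1: P1 pit2 -> P1=[5,3,0,6,4,4](1) P2=[4,3,4,5,2,5](0)
Move 2: P2 pit3 -> P1=[6,4,0,6,4,4](1) P2=[4,3,4,0,3,6](1)
Move 3: P2 pit5 -> P1=[7,5,1,7,5,4](1) P2=[4,3,4,0,3,0](2)
Move 4: P2 pit0 -> P1=[7,5,1,7,5,4](1) P2=[0,4,5,1,4,0](2)
Move 5: P1 pit0 -> P1=[0,6,2,8,6,5](2) P2=[1,4,5,1,4,0](2)
Move 6: P1 pit5 -> P1=[0,6,2,8,6,0](3) P2=[2,5,6,2,4,0](2)

Answer: 3 2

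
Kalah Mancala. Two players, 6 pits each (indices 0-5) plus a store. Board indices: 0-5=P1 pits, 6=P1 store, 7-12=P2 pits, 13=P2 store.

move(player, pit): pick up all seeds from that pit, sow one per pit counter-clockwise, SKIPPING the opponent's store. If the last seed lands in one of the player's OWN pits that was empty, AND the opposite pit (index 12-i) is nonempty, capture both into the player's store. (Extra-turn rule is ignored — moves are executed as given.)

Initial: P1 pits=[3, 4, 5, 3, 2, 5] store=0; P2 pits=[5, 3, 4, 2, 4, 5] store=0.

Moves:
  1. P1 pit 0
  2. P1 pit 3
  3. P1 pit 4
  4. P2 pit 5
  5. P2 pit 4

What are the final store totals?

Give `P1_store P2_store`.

Answer: 2 2

Derivation:
Move 1: P1 pit0 -> P1=[0,5,6,4,2,5](0) P2=[5,3,4,2,4,5](0)
Move 2: P1 pit3 -> P1=[0,5,6,0,3,6](1) P2=[6,3,4,2,4,5](0)
Move 3: P1 pit4 -> P1=[0,5,6,0,0,7](2) P2=[7,3,4,2,4,5](0)
Move 4: P2 pit5 -> P1=[1,6,7,1,0,7](2) P2=[7,3,4,2,4,0](1)
Move 5: P2 pit4 -> P1=[2,7,7,1,0,7](2) P2=[7,3,4,2,0,1](2)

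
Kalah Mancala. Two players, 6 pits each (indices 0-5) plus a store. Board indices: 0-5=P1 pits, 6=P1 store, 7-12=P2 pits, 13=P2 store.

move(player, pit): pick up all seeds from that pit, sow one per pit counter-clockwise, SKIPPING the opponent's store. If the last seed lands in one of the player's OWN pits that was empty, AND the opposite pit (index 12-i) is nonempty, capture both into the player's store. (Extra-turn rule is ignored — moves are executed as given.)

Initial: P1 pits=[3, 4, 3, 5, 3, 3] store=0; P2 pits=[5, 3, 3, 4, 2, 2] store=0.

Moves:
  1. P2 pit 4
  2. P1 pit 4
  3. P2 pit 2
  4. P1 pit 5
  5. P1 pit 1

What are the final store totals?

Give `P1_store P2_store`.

Answer: 10 1

Derivation:
Move 1: P2 pit4 -> P1=[3,4,3,5,3,3](0) P2=[5,3,3,4,0,3](1)
Move 2: P1 pit4 -> P1=[3,4,3,5,0,4](1) P2=[6,3,3,4,0,3](1)
Move 3: P2 pit2 -> P1=[3,4,3,5,0,4](1) P2=[6,3,0,5,1,4](1)
Move 4: P1 pit5 -> P1=[3,4,3,5,0,0](2) P2=[7,4,1,5,1,4](1)
Move 5: P1 pit1 -> P1=[3,0,4,6,1,0](10) P2=[0,4,1,5,1,4](1)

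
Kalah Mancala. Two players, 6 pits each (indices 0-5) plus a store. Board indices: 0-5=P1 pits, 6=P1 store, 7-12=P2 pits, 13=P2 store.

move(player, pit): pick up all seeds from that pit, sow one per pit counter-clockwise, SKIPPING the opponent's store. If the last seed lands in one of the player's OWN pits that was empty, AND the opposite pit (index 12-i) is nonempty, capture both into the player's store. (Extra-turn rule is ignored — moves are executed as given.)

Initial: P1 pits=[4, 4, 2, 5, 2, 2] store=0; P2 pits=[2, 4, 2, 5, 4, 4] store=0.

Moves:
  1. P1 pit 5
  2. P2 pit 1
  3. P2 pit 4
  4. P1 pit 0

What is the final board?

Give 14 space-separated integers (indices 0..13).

Answer: 0 6 4 6 3 0 5 0 0 3 6 0 6 1

Derivation:
Move 1: P1 pit5 -> P1=[4,4,2,5,2,0](1) P2=[3,4,2,5,4,4](0)
Move 2: P2 pit1 -> P1=[4,4,2,5,2,0](1) P2=[3,0,3,6,5,5](0)
Move 3: P2 pit4 -> P1=[5,5,3,5,2,0](1) P2=[3,0,3,6,0,6](1)
Move 4: P1 pit0 -> P1=[0,6,4,6,3,0](5) P2=[0,0,3,6,0,6](1)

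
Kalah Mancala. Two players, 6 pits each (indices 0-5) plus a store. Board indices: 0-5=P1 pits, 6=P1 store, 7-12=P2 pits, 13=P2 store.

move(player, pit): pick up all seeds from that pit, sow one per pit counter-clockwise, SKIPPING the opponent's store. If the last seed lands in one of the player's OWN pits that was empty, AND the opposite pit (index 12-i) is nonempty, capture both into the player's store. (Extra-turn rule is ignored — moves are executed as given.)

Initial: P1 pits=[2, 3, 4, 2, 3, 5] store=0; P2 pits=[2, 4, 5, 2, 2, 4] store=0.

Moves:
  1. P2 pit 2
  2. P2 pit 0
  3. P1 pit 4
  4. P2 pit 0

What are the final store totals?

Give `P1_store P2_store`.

Move 1: P2 pit2 -> P1=[3,3,4,2,3,5](0) P2=[2,4,0,3,3,5](1)
Move 2: P2 pit0 -> P1=[3,3,4,0,3,5](0) P2=[0,5,0,3,3,5](4)
Move 3: P1 pit4 -> P1=[3,3,4,0,0,6](1) P2=[1,5,0,3,3,5](4)
Move 4: P2 pit0 -> P1=[3,3,4,0,0,6](1) P2=[0,6,0,3,3,5](4)

Answer: 1 4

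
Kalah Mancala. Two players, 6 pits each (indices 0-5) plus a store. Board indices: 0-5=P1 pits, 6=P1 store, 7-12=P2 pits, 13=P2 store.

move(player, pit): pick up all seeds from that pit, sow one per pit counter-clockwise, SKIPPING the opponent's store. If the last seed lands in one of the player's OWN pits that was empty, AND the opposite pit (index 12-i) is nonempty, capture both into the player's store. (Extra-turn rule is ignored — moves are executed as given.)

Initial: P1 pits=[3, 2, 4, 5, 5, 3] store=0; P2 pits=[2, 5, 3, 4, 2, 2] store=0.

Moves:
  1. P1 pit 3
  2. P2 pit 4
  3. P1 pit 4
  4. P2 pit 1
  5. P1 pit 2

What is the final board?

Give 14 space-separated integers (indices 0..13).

Answer: 4 3 0 1 1 6 3 4 0 5 6 1 4 2

Derivation:
Move 1: P1 pit3 -> P1=[3,2,4,0,6,4](1) P2=[3,6,3,4,2,2](0)
Move 2: P2 pit4 -> P1=[3,2,4,0,6,4](1) P2=[3,6,3,4,0,3](1)
Move 3: P1 pit4 -> P1=[3,2,4,0,0,5](2) P2=[4,7,4,5,0,3](1)
Move 4: P2 pit1 -> P1=[4,3,4,0,0,5](2) P2=[4,0,5,6,1,4](2)
Move 5: P1 pit2 -> P1=[4,3,0,1,1,6](3) P2=[4,0,5,6,1,4](2)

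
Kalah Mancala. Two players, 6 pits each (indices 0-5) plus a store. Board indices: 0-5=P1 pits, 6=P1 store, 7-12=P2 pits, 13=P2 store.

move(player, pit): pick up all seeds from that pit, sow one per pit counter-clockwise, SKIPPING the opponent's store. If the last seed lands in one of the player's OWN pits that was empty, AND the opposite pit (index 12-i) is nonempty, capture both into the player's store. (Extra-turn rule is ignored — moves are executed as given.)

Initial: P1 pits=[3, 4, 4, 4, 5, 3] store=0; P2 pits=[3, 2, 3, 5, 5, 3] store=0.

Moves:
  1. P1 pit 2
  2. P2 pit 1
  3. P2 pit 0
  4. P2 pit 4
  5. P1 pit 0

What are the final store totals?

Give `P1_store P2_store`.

Move 1: P1 pit2 -> P1=[3,4,0,5,6,4](1) P2=[3,2,3,5,5,3](0)
Move 2: P2 pit1 -> P1=[3,4,0,5,6,4](1) P2=[3,0,4,6,5,3](0)
Move 3: P2 pit0 -> P1=[3,4,0,5,6,4](1) P2=[0,1,5,7,5,3](0)
Move 4: P2 pit4 -> P1=[4,5,1,5,6,4](1) P2=[0,1,5,7,0,4](1)
Move 5: P1 pit0 -> P1=[0,6,2,6,7,4](1) P2=[0,1,5,7,0,4](1)

Answer: 1 1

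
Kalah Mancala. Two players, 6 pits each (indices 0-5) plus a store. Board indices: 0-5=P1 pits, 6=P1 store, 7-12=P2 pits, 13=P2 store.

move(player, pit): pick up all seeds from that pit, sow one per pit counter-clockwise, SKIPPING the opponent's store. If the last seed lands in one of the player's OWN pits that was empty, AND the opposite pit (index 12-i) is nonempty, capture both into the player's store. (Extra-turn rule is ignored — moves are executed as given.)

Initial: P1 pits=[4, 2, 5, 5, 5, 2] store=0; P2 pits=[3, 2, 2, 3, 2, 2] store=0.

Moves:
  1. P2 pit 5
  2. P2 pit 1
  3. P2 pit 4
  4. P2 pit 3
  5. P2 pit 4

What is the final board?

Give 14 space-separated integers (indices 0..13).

Answer: 6 2 5 5 5 2 0 3 0 3 0 0 3 3

Derivation:
Move 1: P2 pit5 -> P1=[5,2,5,5,5,2](0) P2=[3,2,2,3,2,0](1)
Move 2: P2 pit1 -> P1=[5,2,5,5,5,2](0) P2=[3,0,3,4,2,0](1)
Move 3: P2 pit4 -> P1=[5,2,5,5,5,2](0) P2=[3,0,3,4,0,1](2)
Move 4: P2 pit3 -> P1=[6,2,5,5,5,2](0) P2=[3,0,3,0,1,2](3)
Move 5: P2 pit4 -> P1=[6,2,5,5,5,2](0) P2=[3,0,3,0,0,3](3)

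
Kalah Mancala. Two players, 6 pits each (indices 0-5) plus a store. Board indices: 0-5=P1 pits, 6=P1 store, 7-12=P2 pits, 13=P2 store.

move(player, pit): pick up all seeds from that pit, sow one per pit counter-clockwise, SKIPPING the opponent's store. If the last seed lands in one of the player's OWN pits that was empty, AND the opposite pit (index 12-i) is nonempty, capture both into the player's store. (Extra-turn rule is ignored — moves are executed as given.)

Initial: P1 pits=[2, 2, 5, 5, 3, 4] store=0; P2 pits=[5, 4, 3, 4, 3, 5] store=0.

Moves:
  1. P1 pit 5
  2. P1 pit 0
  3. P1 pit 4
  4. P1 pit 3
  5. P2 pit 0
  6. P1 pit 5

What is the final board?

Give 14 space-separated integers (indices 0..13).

Answer: 1 4 6 0 1 0 4 1 7 5 5 4 6 1

Derivation:
Move 1: P1 pit5 -> P1=[2,2,5,5,3,0](1) P2=[6,5,4,4,3,5](0)
Move 2: P1 pit0 -> P1=[0,3,6,5,3,0](1) P2=[6,5,4,4,3,5](0)
Move 3: P1 pit4 -> P1=[0,3,6,5,0,1](2) P2=[7,5,4,4,3,5](0)
Move 4: P1 pit3 -> P1=[0,3,6,0,1,2](3) P2=[8,6,4,4,3,5](0)
Move 5: P2 pit0 -> P1=[1,4,6,0,1,2](3) P2=[0,7,5,5,4,6](1)
Move 6: P1 pit5 -> P1=[1,4,6,0,1,0](4) P2=[1,7,5,5,4,6](1)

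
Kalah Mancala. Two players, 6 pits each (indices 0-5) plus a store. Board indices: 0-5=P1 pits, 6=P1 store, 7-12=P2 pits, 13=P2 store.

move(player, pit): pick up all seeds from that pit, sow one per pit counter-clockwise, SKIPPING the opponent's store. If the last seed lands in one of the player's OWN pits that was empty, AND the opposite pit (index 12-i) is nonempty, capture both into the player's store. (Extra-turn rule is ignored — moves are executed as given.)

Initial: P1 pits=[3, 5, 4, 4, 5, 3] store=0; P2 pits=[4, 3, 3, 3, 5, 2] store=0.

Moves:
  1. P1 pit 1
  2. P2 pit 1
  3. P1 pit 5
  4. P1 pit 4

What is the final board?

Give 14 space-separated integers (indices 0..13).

Move 1: P1 pit1 -> P1=[3,0,5,5,6,4](1) P2=[4,3,3,3,5,2](0)
Move 2: P2 pit1 -> P1=[3,0,5,5,6,4](1) P2=[4,0,4,4,6,2](0)
Move 3: P1 pit5 -> P1=[3,0,5,5,6,0](2) P2=[5,1,5,4,6,2](0)
Move 4: P1 pit4 -> P1=[3,0,5,5,0,1](3) P2=[6,2,6,5,6,2](0)

Answer: 3 0 5 5 0 1 3 6 2 6 5 6 2 0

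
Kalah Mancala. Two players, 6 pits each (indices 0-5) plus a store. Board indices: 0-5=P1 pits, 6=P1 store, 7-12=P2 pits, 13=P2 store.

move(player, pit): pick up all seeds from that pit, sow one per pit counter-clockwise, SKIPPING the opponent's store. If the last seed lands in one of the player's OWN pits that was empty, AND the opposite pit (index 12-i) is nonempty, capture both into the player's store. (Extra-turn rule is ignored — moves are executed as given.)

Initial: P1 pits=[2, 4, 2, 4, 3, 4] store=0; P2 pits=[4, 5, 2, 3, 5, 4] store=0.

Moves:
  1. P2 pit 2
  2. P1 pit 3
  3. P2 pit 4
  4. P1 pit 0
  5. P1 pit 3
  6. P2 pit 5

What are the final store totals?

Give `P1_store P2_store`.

Answer: 1 2

Derivation:
Move 1: P2 pit2 -> P1=[2,4,2,4,3,4](0) P2=[4,5,0,4,6,4](0)
Move 2: P1 pit3 -> P1=[2,4,2,0,4,5](1) P2=[5,5,0,4,6,4](0)
Move 3: P2 pit4 -> P1=[3,5,3,1,4,5](1) P2=[5,5,0,4,0,5](1)
Move 4: P1 pit0 -> P1=[0,6,4,2,4,5](1) P2=[5,5,0,4,0,5](1)
Move 5: P1 pit3 -> P1=[0,6,4,0,5,6](1) P2=[5,5,0,4,0,5](1)
Move 6: P2 pit5 -> P1=[1,7,5,1,5,6](1) P2=[5,5,0,4,0,0](2)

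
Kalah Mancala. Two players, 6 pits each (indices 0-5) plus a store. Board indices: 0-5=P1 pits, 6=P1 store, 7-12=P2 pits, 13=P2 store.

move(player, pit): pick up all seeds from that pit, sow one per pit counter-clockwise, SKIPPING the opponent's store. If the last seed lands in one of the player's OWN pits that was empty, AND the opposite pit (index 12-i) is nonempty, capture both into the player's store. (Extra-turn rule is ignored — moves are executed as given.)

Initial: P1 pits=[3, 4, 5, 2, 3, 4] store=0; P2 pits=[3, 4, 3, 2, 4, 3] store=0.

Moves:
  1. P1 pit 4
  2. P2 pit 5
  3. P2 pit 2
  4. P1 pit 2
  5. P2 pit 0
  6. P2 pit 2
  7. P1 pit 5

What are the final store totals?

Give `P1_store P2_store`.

Move 1: P1 pit4 -> P1=[3,4,5,2,0,5](1) P2=[4,4,3,2,4,3](0)
Move 2: P2 pit5 -> P1=[4,5,5,2,0,5](1) P2=[4,4,3,2,4,0](1)
Move 3: P2 pit2 -> P1=[0,5,5,2,0,5](1) P2=[4,4,0,3,5,0](6)
Move 4: P1 pit2 -> P1=[0,5,0,3,1,6](2) P2=[5,4,0,3,5,0](6)
Move 5: P2 pit0 -> P1=[0,5,0,3,1,6](2) P2=[0,5,1,4,6,1](6)
Move 6: P2 pit2 -> P1=[0,5,0,3,1,6](2) P2=[0,5,0,5,6,1](6)
Move 7: P1 pit5 -> P1=[0,5,0,3,1,0](3) P2=[1,6,1,6,7,1](6)

Answer: 3 6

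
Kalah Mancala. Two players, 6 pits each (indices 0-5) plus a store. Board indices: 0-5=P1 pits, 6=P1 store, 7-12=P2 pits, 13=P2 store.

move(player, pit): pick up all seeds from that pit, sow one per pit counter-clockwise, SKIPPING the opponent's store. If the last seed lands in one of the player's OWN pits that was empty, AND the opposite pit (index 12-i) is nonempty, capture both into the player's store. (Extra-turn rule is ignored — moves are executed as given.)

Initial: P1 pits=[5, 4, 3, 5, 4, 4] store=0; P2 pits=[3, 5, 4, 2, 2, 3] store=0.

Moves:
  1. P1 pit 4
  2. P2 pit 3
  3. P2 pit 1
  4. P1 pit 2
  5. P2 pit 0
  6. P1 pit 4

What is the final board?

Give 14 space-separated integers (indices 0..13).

Answer: 6 4 0 6 0 7 1 0 1 6 2 5 5 1

Derivation:
Move 1: P1 pit4 -> P1=[5,4,3,5,0,5](1) P2=[4,6,4,2,2,3](0)
Move 2: P2 pit3 -> P1=[5,4,3,5,0,5](1) P2=[4,6,4,0,3,4](0)
Move 3: P2 pit1 -> P1=[6,4,3,5,0,5](1) P2=[4,0,5,1,4,5](1)
Move 4: P1 pit2 -> P1=[6,4,0,6,1,6](1) P2=[4,0,5,1,4,5](1)
Move 5: P2 pit0 -> P1=[6,4,0,6,1,6](1) P2=[0,1,6,2,5,5](1)
Move 6: P1 pit4 -> P1=[6,4,0,6,0,7](1) P2=[0,1,6,2,5,5](1)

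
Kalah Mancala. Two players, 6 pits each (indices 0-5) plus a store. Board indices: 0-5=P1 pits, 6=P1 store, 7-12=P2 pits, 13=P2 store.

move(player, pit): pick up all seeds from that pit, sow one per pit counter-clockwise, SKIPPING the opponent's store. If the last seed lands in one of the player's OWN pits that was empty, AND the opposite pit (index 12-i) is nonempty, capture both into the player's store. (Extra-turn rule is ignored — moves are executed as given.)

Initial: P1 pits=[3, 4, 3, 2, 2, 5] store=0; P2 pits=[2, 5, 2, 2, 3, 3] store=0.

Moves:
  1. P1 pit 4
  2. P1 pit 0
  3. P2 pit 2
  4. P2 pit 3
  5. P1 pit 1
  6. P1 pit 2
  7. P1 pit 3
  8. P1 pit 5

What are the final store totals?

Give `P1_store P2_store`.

Answer: 12 1

Derivation:
Move 1: P1 pit4 -> P1=[3,4,3,2,0,6](1) P2=[2,5,2,2,3,3](0)
Move 2: P1 pit0 -> P1=[0,5,4,3,0,6](1) P2=[2,5,2,2,3,3](0)
Move 3: P2 pit2 -> P1=[0,5,4,3,0,6](1) P2=[2,5,0,3,4,3](0)
Move 4: P2 pit3 -> P1=[0,5,4,3,0,6](1) P2=[2,5,0,0,5,4](1)
Move 5: P1 pit1 -> P1=[0,0,5,4,1,7](2) P2=[2,5,0,0,5,4](1)
Move 6: P1 pit2 -> P1=[0,0,0,5,2,8](3) P2=[3,5,0,0,5,4](1)
Move 7: P1 pit3 -> P1=[0,0,0,0,3,9](4) P2=[4,6,0,0,5,4](1)
Move 8: P1 pit5 -> P1=[1,0,0,0,3,0](12) P2=[5,7,1,1,0,5](1)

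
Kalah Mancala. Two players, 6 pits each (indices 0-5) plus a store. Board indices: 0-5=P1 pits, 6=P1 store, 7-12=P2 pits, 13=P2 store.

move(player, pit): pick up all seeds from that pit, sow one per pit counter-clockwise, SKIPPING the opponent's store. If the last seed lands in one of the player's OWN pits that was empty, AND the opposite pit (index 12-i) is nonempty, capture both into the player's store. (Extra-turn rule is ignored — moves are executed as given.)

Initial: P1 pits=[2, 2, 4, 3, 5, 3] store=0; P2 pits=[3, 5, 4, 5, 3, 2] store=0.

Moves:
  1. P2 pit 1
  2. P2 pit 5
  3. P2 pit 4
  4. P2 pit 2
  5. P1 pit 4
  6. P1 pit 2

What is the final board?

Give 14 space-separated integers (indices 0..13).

Move 1: P2 pit1 -> P1=[2,2,4,3,5,3](0) P2=[3,0,5,6,4,3](1)
Move 2: P2 pit5 -> P1=[3,3,4,3,5,3](0) P2=[3,0,5,6,4,0](2)
Move 3: P2 pit4 -> P1=[4,4,4,3,5,3](0) P2=[3,0,5,6,0,1](3)
Move 4: P2 pit2 -> P1=[5,4,4,3,5,3](0) P2=[3,0,0,7,1,2](4)
Move 5: P1 pit4 -> P1=[5,4,4,3,0,4](1) P2=[4,1,1,7,1,2](4)
Move 6: P1 pit2 -> P1=[5,4,0,4,1,5](2) P2=[4,1,1,7,1,2](4)

Answer: 5 4 0 4 1 5 2 4 1 1 7 1 2 4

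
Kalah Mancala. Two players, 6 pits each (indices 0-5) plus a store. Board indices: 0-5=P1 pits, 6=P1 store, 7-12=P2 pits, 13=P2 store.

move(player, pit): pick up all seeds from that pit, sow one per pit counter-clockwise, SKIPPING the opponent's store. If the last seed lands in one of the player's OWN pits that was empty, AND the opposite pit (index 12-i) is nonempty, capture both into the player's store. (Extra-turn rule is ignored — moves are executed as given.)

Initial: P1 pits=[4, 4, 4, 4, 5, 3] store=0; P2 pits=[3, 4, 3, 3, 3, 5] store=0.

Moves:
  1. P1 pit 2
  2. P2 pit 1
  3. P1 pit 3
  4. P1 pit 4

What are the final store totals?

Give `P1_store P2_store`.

Move 1: P1 pit2 -> P1=[4,4,0,5,6,4](1) P2=[3,4,3,3,3,5](0)
Move 2: P2 pit1 -> P1=[4,4,0,5,6,4](1) P2=[3,0,4,4,4,6](0)
Move 3: P1 pit3 -> P1=[4,4,0,0,7,5](2) P2=[4,1,4,4,4,6](0)
Move 4: P1 pit4 -> P1=[4,4,0,0,0,6](3) P2=[5,2,5,5,5,6](0)

Answer: 3 0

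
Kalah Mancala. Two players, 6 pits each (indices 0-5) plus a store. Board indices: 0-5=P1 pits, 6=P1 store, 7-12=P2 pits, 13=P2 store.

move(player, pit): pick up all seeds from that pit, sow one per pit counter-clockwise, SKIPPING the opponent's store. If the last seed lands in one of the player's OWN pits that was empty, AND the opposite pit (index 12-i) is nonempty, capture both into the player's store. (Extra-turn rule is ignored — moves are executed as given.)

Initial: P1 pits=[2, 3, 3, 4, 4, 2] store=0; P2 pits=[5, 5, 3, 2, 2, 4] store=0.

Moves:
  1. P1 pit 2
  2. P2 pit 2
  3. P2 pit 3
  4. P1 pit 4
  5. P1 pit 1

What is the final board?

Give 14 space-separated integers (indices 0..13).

Move 1: P1 pit2 -> P1=[2,3,0,5,5,3](0) P2=[5,5,3,2,2,4](0)
Move 2: P2 pit2 -> P1=[2,3,0,5,5,3](0) P2=[5,5,0,3,3,5](0)
Move 3: P2 pit3 -> P1=[2,3,0,5,5,3](0) P2=[5,5,0,0,4,6](1)
Move 4: P1 pit4 -> P1=[2,3,0,5,0,4](1) P2=[6,6,1,0,4,6](1)
Move 5: P1 pit1 -> P1=[2,0,1,6,0,4](8) P2=[6,0,1,0,4,6](1)

Answer: 2 0 1 6 0 4 8 6 0 1 0 4 6 1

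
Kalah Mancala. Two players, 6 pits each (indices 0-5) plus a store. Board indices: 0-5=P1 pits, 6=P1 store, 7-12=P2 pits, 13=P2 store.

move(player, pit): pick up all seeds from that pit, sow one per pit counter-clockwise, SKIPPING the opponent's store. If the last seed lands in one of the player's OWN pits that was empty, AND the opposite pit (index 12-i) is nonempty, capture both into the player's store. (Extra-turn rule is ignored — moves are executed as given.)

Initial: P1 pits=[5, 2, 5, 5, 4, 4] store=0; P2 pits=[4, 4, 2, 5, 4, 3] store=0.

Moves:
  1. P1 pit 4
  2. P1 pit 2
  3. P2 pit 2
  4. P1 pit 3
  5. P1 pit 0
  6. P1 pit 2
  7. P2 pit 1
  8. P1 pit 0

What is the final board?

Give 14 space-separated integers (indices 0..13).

Move 1: P1 pit4 -> P1=[5,2,5,5,0,5](1) P2=[5,5,2,5,4,3](0)
Move 2: P1 pit2 -> P1=[5,2,0,6,1,6](2) P2=[6,5,2,5,4,3](0)
Move 3: P2 pit2 -> P1=[5,2,0,6,1,6](2) P2=[6,5,0,6,5,3](0)
Move 4: P1 pit3 -> P1=[5,2,0,0,2,7](3) P2=[7,6,1,6,5,3](0)
Move 5: P1 pit0 -> P1=[0,3,1,1,3,8](3) P2=[7,6,1,6,5,3](0)
Move 6: P1 pit2 -> P1=[0,3,0,2,3,8](3) P2=[7,6,1,6,5,3](0)
Move 7: P2 pit1 -> P1=[1,3,0,2,3,8](3) P2=[7,0,2,7,6,4](1)
Move 8: P1 pit0 -> P1=[0,4,0,2,3,8](3) P2=[7,0,2,7,6,4](1)

Answer: 0 4 0 2 3 8 3 7 0 2 7 6 4 1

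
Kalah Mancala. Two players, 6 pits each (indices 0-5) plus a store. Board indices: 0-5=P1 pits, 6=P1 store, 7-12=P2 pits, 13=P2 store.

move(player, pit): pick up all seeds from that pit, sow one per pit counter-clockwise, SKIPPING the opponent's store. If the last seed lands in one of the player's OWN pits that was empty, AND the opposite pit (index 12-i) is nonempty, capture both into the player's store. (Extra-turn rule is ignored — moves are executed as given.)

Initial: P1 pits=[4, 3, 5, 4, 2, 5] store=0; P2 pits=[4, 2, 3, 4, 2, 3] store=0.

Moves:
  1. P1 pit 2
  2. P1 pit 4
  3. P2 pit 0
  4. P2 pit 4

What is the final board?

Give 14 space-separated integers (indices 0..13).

Answer: 5 3 0 5 0 7 2 0 3 4 5 0 5 2

Derivation:
Move 1: P1 pit2 -> P1=[4,3,0,5,3,6](1) P2=[5,2,3,4,2,3](0)
Move 2: P1 pit4 -> P1=[4,3,0,5,0,7](2) P2=[6,2,3,4,2,3](0)
Move 3: P2 pit0 -> P1=[4,3,0,5,0,7](2) P2=[0,3,4,5,3,4](1)
Move 4: P2 pit4 -> P1=[5,3,0,5,0,7](2) P2=[0,3,4,5,0,5](2)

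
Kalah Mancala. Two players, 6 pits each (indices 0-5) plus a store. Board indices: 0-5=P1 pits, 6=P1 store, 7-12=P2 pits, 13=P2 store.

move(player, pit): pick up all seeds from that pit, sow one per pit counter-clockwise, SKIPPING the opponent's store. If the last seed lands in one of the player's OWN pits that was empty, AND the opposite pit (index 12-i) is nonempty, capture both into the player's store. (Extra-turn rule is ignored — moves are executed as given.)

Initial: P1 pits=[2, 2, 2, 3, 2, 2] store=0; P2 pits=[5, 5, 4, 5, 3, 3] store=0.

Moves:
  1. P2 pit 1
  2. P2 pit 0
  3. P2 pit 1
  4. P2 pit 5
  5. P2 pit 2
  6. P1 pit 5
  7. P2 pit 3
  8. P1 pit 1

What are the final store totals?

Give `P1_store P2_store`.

Answer: 2 4

Derivation:
Move 1: P2 pit1 -> P1=[2,2,2,3,2,2](0) P2=[5,0,5,6,4,4](1)
Move 2: P2 pit0 -> P1=[2,2,2,3,2,2](0) P2=[0,1,6,7,5,5](1)
Move 3: P2 pit1 -> P1=[2,2,2,3,2,2](0) P2=[0,0,7,7,5,5](1)
Move 4: P2 pit5 -> P1=[3,3,3,4,2,2](0) P2=[0,0,7,7,5,0](2)
Move 5: P2 pit2 -> P1=[4,4,4,4,2,2](0) P2=[0,0,0,8,6,1](3)
Move 6: P1 pit5 -> P1=[4,4,4,4,2,0](1) P2=[1,0,0,8,6,1](3)
Move 7: P2 pit3 -> P1=[5,5,5,5,3,0](1) P2=[1,0,0,0,7,2](4)
Move 8: P1 pit1 -> P1=[5,0,6,6,4,1](2) P2=[1,0,0,0,7,2](4)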